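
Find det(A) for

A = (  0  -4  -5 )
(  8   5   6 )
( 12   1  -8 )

Expand along column 1:
  − 8 · |-4 -5; 1 -8| = −8·(32 − (-5)) = -296
  + 12 · |-4 -5; 5 6| = 12·(-24 − (-25)) = 12
Sum: (-296) + (12) = -284

The determinant is -284.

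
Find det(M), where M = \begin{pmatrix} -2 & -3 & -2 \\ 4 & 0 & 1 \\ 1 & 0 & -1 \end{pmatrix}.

Expand along column 2:
  − (-3) · |4 1; 1 -1| = −(-3)·(-4 − 1) = -15

-15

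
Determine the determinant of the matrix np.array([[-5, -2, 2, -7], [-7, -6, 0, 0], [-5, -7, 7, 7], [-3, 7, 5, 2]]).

The determinant is 4626.

Expand along row 2 (it has 2 zeros):
  − (-7) · M_21   where M_21 = det([-2 2 -7; -7 7 7; 7 5 2]) = 756
  + (-6) · M_22   where M_22 = det([-5 2 -7; -5 7 7; -3 5 2]) = 111
det = (-1)·(-7)·(756) + (+1)·(-6)·(111) = 4626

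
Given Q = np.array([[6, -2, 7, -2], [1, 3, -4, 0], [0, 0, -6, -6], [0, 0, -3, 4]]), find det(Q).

Q is block upper-triangular with a 2×2 block and a 2×2 block on the diagonal, so its determinant equals the product of the determinants of the diagonal blocks.
det of the 2×2 block = 20
det of the 2×2 block = -42
det = (20)·(-42) = -840

det(Q) = -840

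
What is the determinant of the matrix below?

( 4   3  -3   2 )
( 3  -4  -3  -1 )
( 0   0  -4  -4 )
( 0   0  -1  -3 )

The matrix is block upper-triangular with a 2×2 block and a 2×2 block on the diagonal, so its determinant equals the product of the determinants of the diagonal blocks.
det of the 2×2 block = -25
det of the 2×2 block = 8
det = (-25)·(8) = -200

The determinant is -200.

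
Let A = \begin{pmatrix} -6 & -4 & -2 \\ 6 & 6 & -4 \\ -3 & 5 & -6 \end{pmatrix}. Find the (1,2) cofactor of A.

Delete row 1 and column 2; the remaining 2×2 submatrix is [6 -4; -3 -6].
Its determinant is 6·(-6) − (-4)·(-3) = -48.
The cofactor carries sign (−1)^(1+2) = −1, so C_{1,2} = −(-48) = 48.

48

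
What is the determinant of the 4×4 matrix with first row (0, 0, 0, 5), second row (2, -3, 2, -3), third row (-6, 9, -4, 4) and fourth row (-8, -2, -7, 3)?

-280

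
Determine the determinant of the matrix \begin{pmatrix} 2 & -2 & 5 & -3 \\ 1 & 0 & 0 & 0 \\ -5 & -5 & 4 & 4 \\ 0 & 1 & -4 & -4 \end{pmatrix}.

128

Expand along row 2 (it has 3 zeros):
  − (1) · M_21   where M_21 = det([-2 5 -3; -5 4 4; 1 -4 -4]) = -128
det = (-1)·(1)·(-128) = 128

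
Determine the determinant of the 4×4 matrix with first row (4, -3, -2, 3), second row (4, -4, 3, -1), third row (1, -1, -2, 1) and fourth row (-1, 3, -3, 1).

Expand along row 1:
  + (4) · M_11   where M_11 = det([-4 3 -1; -1 -2 1; 3 -3 1]) = -1
  − (-3) · M_12   where M_12 = det([4 3 -1; 1 -2 1; -1 -3 1]) = 3
  + (-2) · M_13   where M_13 = det([4 -4 -1; 1 -1 1; -1 3 1]) = -10
  − (3) · M_14   where M_14 = det([4 -4 3; 1 -1 -2; -1 3 -3]) = 22
det = (+1)·(4)·(-1) + (-1)·(-3)·(3) + (+1)·(-2)·(-10) + (-1)·(3)·(22) = -41

-41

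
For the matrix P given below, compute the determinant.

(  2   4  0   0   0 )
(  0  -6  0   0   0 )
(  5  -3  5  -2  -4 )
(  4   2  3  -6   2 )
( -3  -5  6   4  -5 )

1632

P is block lower-triangular with a 2×2 block and a 3×3 block on the diagonal, so its determinant equals the product of the determinants of the diagonal blocks.
det of the 2×2 block = -12
det of the 3×3 block = -136
det = (-12)·(-136) = 1632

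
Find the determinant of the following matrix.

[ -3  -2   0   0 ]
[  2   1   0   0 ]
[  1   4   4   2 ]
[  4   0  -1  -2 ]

-6

The matrix is block lower-triangular with a 2×2 block and a 2×2 block on the diagonal, so its determinant equals the product of the determinants of the diagonal blocks.
det of the 2×2 block = 1
det of the 2×2 block = -6
det = (1)·(-6) = -6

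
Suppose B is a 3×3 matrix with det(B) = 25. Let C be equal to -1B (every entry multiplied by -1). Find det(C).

For a 3×3 matrix, det(-1B) = (-1)^3·det(B) = -1·det(B).
det(C) = (-1)·(25) = -25

det(C) = -25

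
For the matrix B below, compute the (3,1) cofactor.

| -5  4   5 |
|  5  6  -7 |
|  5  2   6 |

Delete row 3 and column 1; the remaining 2×2 submatrix is [4 5; 6 -7].
Its determinant is 4·(-7) − 5·6 = -58.
The cofactor carries sign (−1)^(3+1) = +1, so C_{3,1} = +(-58) = -58.

-58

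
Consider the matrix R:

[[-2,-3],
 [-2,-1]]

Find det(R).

det(R) = (-2)·(-1) − (-3)·(-2) = 2 − 6 = -4

det(R) = -4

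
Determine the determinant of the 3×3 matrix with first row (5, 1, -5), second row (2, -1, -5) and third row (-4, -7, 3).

Expand along column 1:
  + 5 · |-1 -5; -7 3| = 5·(-3 − 35) = -190
  − 2 · |1 -5; -7 3| = −2·(3 − 35) = 64
  + (-4) · |1 -5; -1 -5| = (-4)·(-5 − 5) = 40
Sum: (-190) + (64) + (40) = -86

The determinant is -86.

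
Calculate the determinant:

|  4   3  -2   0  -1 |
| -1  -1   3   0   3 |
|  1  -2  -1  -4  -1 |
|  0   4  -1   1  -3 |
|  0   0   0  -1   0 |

-61

Expand along row 5 (it has 4 zeros):
  − (-1) · M_54   where M_54 = det([4 3 -2 -1; -1 -1 3 3; 1 -2 -1 -1; 0 4 -1 -3]) = -61
det = (-1)·(-1)·(-61) = -61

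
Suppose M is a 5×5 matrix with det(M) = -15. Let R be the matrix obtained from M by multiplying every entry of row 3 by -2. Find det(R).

30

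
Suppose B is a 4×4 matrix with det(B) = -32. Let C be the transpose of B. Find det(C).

det(C) = -32

det(Bᵀ) = det(B).
det(C) = (1)·(-32) = -32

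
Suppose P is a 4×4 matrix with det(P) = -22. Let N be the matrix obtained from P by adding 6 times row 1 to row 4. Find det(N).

-22

Adding a multiple of one row to another leaves the determinant unchanged.
det(N) = (1)·(-22) = -22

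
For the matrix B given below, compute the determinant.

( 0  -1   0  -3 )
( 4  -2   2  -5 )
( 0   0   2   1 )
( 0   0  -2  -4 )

B is block upper-triangular with a 2×2 block and a 2×2 block on the diagonal, so its determinant equals the product of the determinants of the diagonal blocks.
det of the 2×2 block = 4
det of the 2×2 block = -6
det = (4)·(-6) = -24

|B| = -24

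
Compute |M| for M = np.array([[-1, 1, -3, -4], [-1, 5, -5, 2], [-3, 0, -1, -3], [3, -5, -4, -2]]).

Expand along row 3 (it has 1 zero):
  + (-3) · M_31   where M_31 = det([1 -3 -4; 5 -5 2; -5 -4 -2]) = 198
  + (-1) · M_33   where M_33 = det([-1 1 -4; -1 5 2; 3 -5 -2]) = 44
  − (-3) · M_34   where M_34 = det([-1 1 -3; -1 5 -5; 3 -5 -4]) = 56
det = (+1)·(-3)·(198) + (+1)·(-1)·(44) + (-1)·(-3)·(56) = -470

-470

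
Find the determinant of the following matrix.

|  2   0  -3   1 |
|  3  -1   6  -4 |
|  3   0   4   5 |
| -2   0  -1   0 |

The determinant is -45.

Expand along column 2 (it has 3 zeros):
  + (-1) · M_22   where M_22 = det([2 -3 1; 3 4 5; -2 -1 0]) = 45
det = (+1)·(-1)·(45) = -45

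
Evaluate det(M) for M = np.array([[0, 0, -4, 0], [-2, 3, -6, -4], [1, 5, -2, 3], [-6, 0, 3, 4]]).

904

Expand along row 1 (it has 3 zeros):
  + (-4) · M_13   where M_13 = det([-2 3 -4; 1 5 3; -6 0 4]) = -226
det = (+1)·(-4)·(-226) = 904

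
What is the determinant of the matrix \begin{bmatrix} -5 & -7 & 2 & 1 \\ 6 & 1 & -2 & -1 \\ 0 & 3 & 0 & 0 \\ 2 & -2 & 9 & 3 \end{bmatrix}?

Expand along row 3 (it has 3 zeros):
  − (3) · M_32   where M_32 = det([-5 2 1; 6 -2 -1; 2 9 3]) = 3
det = (-1)·(3)·(3) = -9

-9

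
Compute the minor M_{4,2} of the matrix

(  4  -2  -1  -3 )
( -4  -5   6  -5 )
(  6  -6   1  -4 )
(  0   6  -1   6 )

90

Delete row 4 and column 2; the remaining 3×3 submatrix is [4 -1 -3; -4 6 -5; 6 1 -4].
Its determinant is 90.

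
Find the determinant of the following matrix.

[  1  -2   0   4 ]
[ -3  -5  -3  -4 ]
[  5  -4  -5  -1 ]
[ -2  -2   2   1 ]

Expand along row 1 (it has 1 zero):
  + (1) · M_11   where M_11 = det([-5 -3 -4; -4 -5 -1; -2 2 1]) = 69
  − (-2) · M_12   where M_12 = det([-3 -3 -4; 5 -5 -1; -2 2 1]) = 18
  − (4) · M_14   where M_14 = det([-3 -5 -3; 5 -4 -5; -2 -2 2]) = 108
det = (+1)·(1)·(69) + (-1)·(-2)·(18) + (-1)·(4)·(108) = -327

The determinant is -327.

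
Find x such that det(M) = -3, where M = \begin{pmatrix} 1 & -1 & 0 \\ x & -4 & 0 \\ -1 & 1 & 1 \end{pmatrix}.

Expanding along the column containing x, det(M) is linear in x: det(M) = (1)·x + (-4).
Set (1)·x + (-4) = -3  ⇒  (1)·x = 1  ⇒  x = 1.

1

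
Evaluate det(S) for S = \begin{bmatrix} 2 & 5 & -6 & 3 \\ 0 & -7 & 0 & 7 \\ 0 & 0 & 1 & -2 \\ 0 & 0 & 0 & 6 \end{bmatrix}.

The determinant is -84.

S is upper triangular, so det(S) is the product of the diagonal entries:
det = (2) · (-7) · (1) · (6) = -84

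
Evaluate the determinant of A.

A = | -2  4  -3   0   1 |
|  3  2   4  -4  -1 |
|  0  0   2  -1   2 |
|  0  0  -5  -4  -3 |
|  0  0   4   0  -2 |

A is block upper-triangular with a 2×2 block and a 3×3 block on the diagonal, so its determinant equals the product of the determinants of the diagonal blocks.
det of the 2×2 block = -16
det of the 3×3 block = 70
det = (-16)·(70) = -1120

The determinant is -1120.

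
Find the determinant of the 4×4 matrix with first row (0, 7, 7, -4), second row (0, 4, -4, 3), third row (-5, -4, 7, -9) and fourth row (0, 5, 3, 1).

710

Expand along column 1 (it has 3 zeros):
  + (-5) · M_31   where M_31 = det([7 7 -4; 4 -4 3; 5 3 1]) = -142
det = (+1)·(-5)·(-142) = 710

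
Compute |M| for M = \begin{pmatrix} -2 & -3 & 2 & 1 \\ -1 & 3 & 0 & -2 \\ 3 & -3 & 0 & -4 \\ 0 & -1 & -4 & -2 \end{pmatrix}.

Expand along column 3 (it has 2 zeros):
  + (2) · M_13   where M_13 = det([-1 3 -2; 3 -3 -4; 0 -1 -2]) = 22
  − (-4) · M_43   where M_43 = det([-2 -3 1; -1 3 -2; 3 -3 -4]) = 60
det = (+1)·(2)·(22) + (-1)·(-4)·(60) = 284

284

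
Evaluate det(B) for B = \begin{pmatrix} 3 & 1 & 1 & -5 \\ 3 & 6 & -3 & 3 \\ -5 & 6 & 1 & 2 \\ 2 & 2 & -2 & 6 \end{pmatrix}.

|B| = 504

Expand along row 1:
  + (3) · M_11   where M_11 = det([6 -3 3; 6 1 2; 2 -2 6]) = 114
  − (1) · M_12   where M_12 = det([3 -3 3; -5 1 2; 2 -2 6]) = -48
  + (1) · M_13   where M_13 = det([3 6 3; -5 6 2; 2 2 6]) = 234
  − (-5) · M_14   where M_14 = det([3 6 -3; -5 6 1; 2 2 -2]) = -24
det = (+1)·(3)·(114) + (-1)·(1)·(-48) + (+1)·(1)·(234) + (-1)·(-5)·(-24) = 504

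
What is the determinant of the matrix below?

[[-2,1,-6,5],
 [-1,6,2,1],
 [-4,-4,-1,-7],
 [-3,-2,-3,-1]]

The determinant is -171.

Expand along row 1:
  + (-2) · M_11   where M_11 = det([6 2 1; -4 -1 -7; -2 -3 -1]) = -90
  − (1) · M_12   where M_12 = det([-1 2 1; -4 -1 -7; -3 -3 -1]) = 63
  + (-6) · M_13   where M_13 = det([-1 6 1; -4 -4 -7; -3 -2 -1]) = 108
  − (5) · M_14   where M_14 = det([-1 6 2; -4 -4 -1; -3 -2 -3]) = -72
det = (+1)·(-2)·(-90) + (-1)·(1)·(63) + (+1)·(-6)·(108) + (-1)·(5)·(-72) = -171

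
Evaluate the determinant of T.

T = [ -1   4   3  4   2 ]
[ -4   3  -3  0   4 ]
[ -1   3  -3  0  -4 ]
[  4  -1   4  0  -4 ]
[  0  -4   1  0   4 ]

Expand along column 4 (it has 4 zeros):
  − (4) · M_14   where M_14 = det([-4 3 -3 4; -1 3 -3 -4; 4 -1 4 -4; 0 -4 1 4]) = 12
det = (-1)·(4)·(12) = -48

|T| = -48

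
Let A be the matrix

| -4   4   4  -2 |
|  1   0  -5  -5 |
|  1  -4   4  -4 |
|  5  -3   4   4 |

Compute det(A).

Expand along row 2 (it has 1 zero):
  − (1) · M_21   where M_21 = det([4 4 -2; -4 4 -4; -3 4 4]) = 248
  − (-5) · M_23   where M_23 = det([-4 4 -2; 1 -4 -4; 5 -3 4]) = -18
  + (-5) · M_24   where M_24 = det([-4 4 4; 1 -4 4; 5 -3 4]) = 148
det = (-1)·(1)·(248) + (-1)·(-5)·(-18) + (+1)·(-5)·(148) = -1078

|A| = -1078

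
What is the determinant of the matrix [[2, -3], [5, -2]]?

11

det = 2·(-2) − (-3)·5 = -4 − (-15) = 11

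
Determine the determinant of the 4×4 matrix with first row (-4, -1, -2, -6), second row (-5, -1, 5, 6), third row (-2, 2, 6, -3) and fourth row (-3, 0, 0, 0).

387

Expand along row 4 (it has 3 zeros):
  − (-3) · M_41   where M_41 = det([-1 -2 -6; -1 5 6; 2 6 -3]) = 129
det = (-1)·(-3)·(129) = 387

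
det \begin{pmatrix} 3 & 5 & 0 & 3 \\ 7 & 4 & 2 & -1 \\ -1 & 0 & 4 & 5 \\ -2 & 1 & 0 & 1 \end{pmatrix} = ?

Expand along column 3 (it has 2 zeros):
  − (2) · M_23   where M_23 = det([3 5 3; -1 0 5; -2 1 1]) = -63
  + (4) · M_33   where M_33 = det([3 5 3; 7 4 -1; -2 1 1]) = 35
det = (-1)·(2)·(-63) + (+1)·(4)·(35) = 266

The determinant is 266.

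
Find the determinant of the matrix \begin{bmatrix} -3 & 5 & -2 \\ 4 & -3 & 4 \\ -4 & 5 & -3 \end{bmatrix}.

-3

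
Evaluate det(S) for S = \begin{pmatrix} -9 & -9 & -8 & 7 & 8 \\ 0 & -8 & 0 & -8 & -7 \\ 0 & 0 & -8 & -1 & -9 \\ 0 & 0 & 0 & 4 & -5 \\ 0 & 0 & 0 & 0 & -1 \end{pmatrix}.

2304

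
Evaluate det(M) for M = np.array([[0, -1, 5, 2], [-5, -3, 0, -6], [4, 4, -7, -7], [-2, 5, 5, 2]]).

-1632

Expand along row 1 (it has 1 zero):
  − (-1) · M_12   where M_12 = det([-5 0 -6; 4 -7 -7; -2 5 2]) = -141
  + (5) · M_13   where M_13 = det([-5 -3 -6; 4 4 -7; -2 5 2]) = -401
  − (2) · M_14   where M_14 = det([-5 -3 0; 4 4 -7; -2 5 5]) = -257
det = (-1)·(-1)·(-141) + (+1)·(5)·(-401) + (-1)·(2)·(-257) = -1632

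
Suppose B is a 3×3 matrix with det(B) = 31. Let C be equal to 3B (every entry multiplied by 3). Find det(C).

837

For a 3×3 matrix, det(3B) = 3^3·det(B) = 27·det(B).
det(C) = (27)·(31) = 837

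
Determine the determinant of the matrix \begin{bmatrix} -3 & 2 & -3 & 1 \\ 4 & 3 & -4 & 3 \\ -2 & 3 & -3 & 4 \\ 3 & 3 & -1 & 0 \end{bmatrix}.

172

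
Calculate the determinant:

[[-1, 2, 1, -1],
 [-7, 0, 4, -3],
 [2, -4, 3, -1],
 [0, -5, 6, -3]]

Expand along row 2 (it has 1 zero):
  − (-7) · M_21   where M_21 = det([2 1 -1; -4 3 -1; -5 6 -3]) = -4
  − (4) · M_23   where M_23 = det([-1 2 -1; 2 -4 -1; 0 -5 -3]) = 15
  + (-3) · M_24   where M_24 = det([-1 2 1; 2 -4 3; 0 -5 6]) = -25
det = (-1)·(-7)·(-4) + (-1)·(4)·(15) + (+1)·(-3)·(-25) = -13

-13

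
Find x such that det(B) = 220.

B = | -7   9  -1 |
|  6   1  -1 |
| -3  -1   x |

-3

Expanding along the row containing x, det(B) is linear in x: det(B) = (-61)·x + (37).
Set (-61)·x + (37) = 220  ⇒  (-61)·x = 183  ⇒  x = -3.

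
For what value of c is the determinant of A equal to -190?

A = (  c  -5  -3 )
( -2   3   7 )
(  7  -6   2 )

Expanding along the column containing c, det(A) is linear in c: det(A) = (48)·c + (-238).
Set (48)·c + (-238) = -190  ⇒  (48)·c = 48  ⇒  c = 1.

c = 1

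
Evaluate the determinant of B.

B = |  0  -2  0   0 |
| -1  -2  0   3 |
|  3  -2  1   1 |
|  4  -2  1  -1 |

-2

Expand along row 1 (it has 3 zeros):
  − (-2) · M_12   where M_12 = det([-1 0 3; 3 1 1; 4 1 -1]) = -1
det = (-1)·(-2)·(-1) = -2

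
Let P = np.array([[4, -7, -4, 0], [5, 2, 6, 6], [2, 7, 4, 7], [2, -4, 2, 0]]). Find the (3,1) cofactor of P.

Delete row 3 and column 1; the remaining 3×3 submatrix is [-7 -4 0; 2 6 6; -4 2 0].
Its determinant is 180.
The cofactor carries sign (−1)^(3+1) = +1, so C_{3,1} = +(180) = 180.

180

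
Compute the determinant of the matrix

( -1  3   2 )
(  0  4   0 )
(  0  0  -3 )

Expand along row 2:
  + 4 · |-1 2; 0 -3| = 4·(3 − 0) = 12

12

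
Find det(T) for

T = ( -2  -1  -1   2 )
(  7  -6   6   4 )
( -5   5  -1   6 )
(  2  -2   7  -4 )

Expand along row 1:
  + (-2) · M_11   where M_11 = det([-6 6 4; 5 -1 6; -2 7 -4]) = 408
  − (-1) · M_12   where M_12 = det([7 6 4; -5 -1 6; 2 7 -4]) = -446
  + (-1) · M_13   where M_13 = det([7 -6 4; -5 5 6; 2 -2 -4]) = -8
  − (2) · M_14   where M_14 = det([7 -6 6; -5 5 -1; 2 -2 7]) = 33
det = (+1)·(-2)·(408) + (-1)·(-1)·(-446) + (+1)·(-1)·(-8) + (-1)·(2)·(33) = -1320

-1320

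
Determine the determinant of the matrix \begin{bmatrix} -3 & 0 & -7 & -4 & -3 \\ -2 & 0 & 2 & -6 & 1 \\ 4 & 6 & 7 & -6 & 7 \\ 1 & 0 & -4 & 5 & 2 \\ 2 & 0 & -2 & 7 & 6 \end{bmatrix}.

The determinant is -42.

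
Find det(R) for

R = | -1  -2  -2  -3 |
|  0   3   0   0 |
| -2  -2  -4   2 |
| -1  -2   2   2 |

Expand along row 2 (it has 3 zeros):
  + (3) · M_22   where M_22 = det([-1 -2 -3; -2 -4 2; -1 2 2]) = 32
det = (+1)·(3)·(32) = 96

The determinant is 96.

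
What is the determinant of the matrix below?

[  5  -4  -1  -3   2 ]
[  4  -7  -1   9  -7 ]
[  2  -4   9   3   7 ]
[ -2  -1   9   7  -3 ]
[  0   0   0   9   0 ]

The determinant is -11376.

Expand along row 5 (it has 4 zeros):
  − (9) · M_54   where M_54 = det([5 -4 -1 2; 4 -7 -1 -7; 2 -4 9 7; -2 -1 9 -3]) = 1264
det = (-1)·(9)·(1264) = -11376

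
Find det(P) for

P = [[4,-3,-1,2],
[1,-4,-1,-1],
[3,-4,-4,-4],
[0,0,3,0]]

The determinant is -183.

Expand along row 4 (it has 3 zeros):
  − (3) · M_43   where M_43 = det([4 -3 2; 1 -4 -1; 3 -4 -4]) = 61
det = (-1)·(3)·(61) = -183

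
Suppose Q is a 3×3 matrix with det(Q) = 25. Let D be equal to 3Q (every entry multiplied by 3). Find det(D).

det(D) = 675

For a 3×3 matrix, det(3Q) = 3^3·det(Q) = 27·det(Q).
det(D) = (27)·(25) = 675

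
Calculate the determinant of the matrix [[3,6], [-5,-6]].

12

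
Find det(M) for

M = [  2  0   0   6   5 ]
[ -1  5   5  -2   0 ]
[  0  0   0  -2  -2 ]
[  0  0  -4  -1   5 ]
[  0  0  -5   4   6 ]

det(M) = 440

M is block upper-triangular with a 2×2 block and a 3×3 block on the diagonal, so its determinant equals the product of the determinants of the diagonal blocks.
det of the 2×2 block = 10
det of the 3×3 block = 44
det = (10)·(44) = 440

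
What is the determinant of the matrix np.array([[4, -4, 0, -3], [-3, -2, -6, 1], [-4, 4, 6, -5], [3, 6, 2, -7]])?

Expand along row 1 (it has 1 zero):
  + (4) · M_11   where M_11 = det([-2 -6 1; 4 6 -5; 6 2 -7]) = 48
  − (-4) · M_12   where M_12 = det([-3 -6 1; -4 6 -5; 3 2 -7]) = 328
  − (-3) · M_14   where M_14 = det([-3 -2 -6; -4 4 6; 3 6 2]) = 248
det = (+1)·(4)·(48) + (-1)·(-4)·(328) + (-1)·(-3)·(248) = 2248

2248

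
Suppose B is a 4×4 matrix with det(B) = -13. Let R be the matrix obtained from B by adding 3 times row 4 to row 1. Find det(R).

Adding a multiple of one row to another leaves the determinant unchanged.
det(R) = (1)·(-13) = -13

-13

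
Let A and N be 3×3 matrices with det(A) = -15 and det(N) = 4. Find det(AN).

det(AN) = det(A)·det(N) = (-15)·(4) = -60

The determinant is -60.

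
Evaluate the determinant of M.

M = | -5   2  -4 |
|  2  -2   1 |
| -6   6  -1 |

12

Expand along column 1:
  + (-5) · |-2 1; 6 -1| = (-5)·(2 − 6) = 20
  − 2 · |2 -4; 6 -1| = −2·(-2 − (-24)) = -44
  + (-6) · |2 -4; -2 1| = (-6)·(2 − 8) = 36
Sum: (20) + (-44) + (36) = 12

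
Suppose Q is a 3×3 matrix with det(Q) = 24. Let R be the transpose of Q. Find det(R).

det(Qᵀ) = det(Q).
det(R) = (1)·(24) = 24

|R| = 24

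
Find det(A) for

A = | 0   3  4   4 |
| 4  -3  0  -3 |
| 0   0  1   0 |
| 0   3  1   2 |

24

Expand along row 3 (it has 3 zeros):
  + (1) · M_33   where M_33 = det([0 3 4; 4 -3 -3; 0 3 2]) = 24
det = (+1)·(1)·(24) = 24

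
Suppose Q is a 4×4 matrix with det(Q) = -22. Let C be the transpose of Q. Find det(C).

det(Qᵀ) = det(Q).
det(C) = (1)·(-22) = -22

The determinant is -22.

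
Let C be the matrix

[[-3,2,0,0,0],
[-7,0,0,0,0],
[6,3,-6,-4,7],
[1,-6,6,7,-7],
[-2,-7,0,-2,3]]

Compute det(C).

C is block lower-triangular with a 2×2 block and a 3×3 block on the diagonal, so its determinant equals the product of the determinants of the diagonal blocks.
det of the 2×2 block = 14
det of the 3×3 block = -54
det = (14)·(-54) = -756

|C| = -756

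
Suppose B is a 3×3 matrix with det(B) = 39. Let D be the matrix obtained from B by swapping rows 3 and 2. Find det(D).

Swapping two rows multiplies the determinant by −1.
det(D) = (-1)·(39) = -39

|D| = -39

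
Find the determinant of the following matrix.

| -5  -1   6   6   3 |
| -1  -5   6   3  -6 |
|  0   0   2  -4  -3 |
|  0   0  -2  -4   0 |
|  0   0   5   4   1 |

-1248

The matrix is block upper-triangular with a 2×2 block and a 3×3 block on the diagonal, so its determinant equals the product of the determinants of the diagonal blocks.
det of the 2×2 block = 24
det of the 3×3 block = -52
det = (24)·(-52) = -1248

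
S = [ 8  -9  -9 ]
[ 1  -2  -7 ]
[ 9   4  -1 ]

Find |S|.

600

Expand along row 1:
  + 8 · |-2 -7; 4 -1| = 8·(2 − (-28)) = 240
  − (-9) · |1 -7; 9 -1| = −(-9)·(-1 − (-63)) = 558
  + (-9) · |1 -2; 9 4| = (-9)·(4 − (-18)) = -198
Sum: (240) + (558) + (-198) = 600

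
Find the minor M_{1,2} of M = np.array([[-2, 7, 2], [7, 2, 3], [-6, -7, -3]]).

-3

Delete row 1 and column 2; the remaining 2×2 submatrix is [7 3; -6 -3].
Its determinant is 7·(-3) − 3·(-6) = -3.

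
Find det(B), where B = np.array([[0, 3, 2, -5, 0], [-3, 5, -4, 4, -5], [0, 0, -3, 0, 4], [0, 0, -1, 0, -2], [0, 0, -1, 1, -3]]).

B is block upper-triangular with a 2×2 block and a 3×3 block on the diagonal, so its determinant equals the product of the determinants of the diagonal blocks.
det of the 2×2 block = 9
det of the 3×3 block = -10
det = (9)·(-10) = -90

|B| = -90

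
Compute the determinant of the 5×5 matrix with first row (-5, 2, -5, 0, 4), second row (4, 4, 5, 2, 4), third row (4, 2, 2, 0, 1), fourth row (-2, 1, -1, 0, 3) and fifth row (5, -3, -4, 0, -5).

-408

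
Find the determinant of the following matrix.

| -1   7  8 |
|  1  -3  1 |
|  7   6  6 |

Expand along column 1:
  + (-1) · |-3 1; 6 6| = (-1)·(-18 − 6) = 24
  − 1 · |7 8; 6 6| = −1·(42 − 48) = 6
  + 7 · |7 8; -3 1| = 7·(7 − (-24)) = 217
Sum: (24) + (6) + (217) = 247

247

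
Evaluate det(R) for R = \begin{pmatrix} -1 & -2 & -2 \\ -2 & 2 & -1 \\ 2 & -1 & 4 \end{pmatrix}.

Expand along row 1:
  + (-1) · |2 -1; -1 4| = (-1)·(8 − 1) = -7
  − (-2) · |-2 -1; 2 4| = −(-2)·(-8 − (-2)) = -12
  + (-2) · |-2 2; 2 -1| = (-2)·(2 − 4) = 4
Sum: (-7) + (-12) + (4) = -15

det(R) = -15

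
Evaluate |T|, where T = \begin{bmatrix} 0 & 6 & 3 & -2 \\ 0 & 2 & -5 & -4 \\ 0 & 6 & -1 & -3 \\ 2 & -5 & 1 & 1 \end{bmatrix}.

Expand along column 1 (it has 3 zeros):
  − (2) · M_41   where M_41 = det([6 3 -2; 2 -5 -4; 6 -1 -3]) = -44
det = (-1)·(2)·(-44) = 88

|T| = 88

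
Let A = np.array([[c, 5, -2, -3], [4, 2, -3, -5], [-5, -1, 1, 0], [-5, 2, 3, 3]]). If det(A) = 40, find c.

8

Expanding along the column containing c, det(A) is linear in c: det(A) = (22)·c + (-136).
Set (22)·c + (-136) = 40  ⇒  (22)·c = 176  ⇒  c = 8.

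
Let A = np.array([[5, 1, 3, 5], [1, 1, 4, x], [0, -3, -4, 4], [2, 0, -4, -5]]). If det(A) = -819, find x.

-8

Expanding along the row containing x, det(A) is linear in x: det(A) = (70)·x + (-259).
Set (70)·x + (-259) = -819  ⇒  (70)·x = -560  ⇒  x = -8.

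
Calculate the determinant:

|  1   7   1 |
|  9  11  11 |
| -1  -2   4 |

Expand along column 1:
  + 1 · |11 11; -2 4| = 1·(44 − (-22)) = 66
  − 9 · |7 1; -2 4| = −9·(28 − (-2)) = -270
  + (-1) · |7 1; 11 11| = (-1)·(77 − 11) = -66
Sum: (66) + (-270) + (-66) = -270

The determinant is -270.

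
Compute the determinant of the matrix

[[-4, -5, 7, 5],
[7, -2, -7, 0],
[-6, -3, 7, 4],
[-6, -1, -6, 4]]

-7

Expand along row 2 (it has 1 zero):
  − (7) · M_21   where M_21 = det([-5 7 5; -3 7 4; -1 -6 4]) = -79
  + (-2) · M_22   where M_22 = det([-4 7 5; -6 7 4; -6 -6 4]) = 182
  − (-7) · M_23   where M_23 = det([-4 -5 5; -6 -3 4; -6 -1 4]) = -28
det = (-1)·(7)·(-79) + (+1)·(-2)·(182) + (-1)·(-7)·(-28) = -7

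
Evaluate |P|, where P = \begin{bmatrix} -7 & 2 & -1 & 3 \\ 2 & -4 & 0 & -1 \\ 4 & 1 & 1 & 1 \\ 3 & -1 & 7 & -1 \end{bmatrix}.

Expand along row 2 (it has 1 zero):
  − (2) · M_21   where M_21 = det([2 -1 3; 1 1 1; -1 7 -1]) = 8
  + (-4) · M_22   where M_22 = det([-7 -1 3; 4 1 1; 3 7 -1]) = 124
  + (-1) · M_24   where M_24 = det([-7 2 -1; 4 1 1; 3 -1 7]) = -99
det = (-1)·(2)·(8) + (+1)·(-4)·(124) + (+1)·(-1)·(-99) = -413

|P| = -413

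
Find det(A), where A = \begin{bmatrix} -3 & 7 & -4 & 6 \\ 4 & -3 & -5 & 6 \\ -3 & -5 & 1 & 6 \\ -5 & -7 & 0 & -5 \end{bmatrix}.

-4715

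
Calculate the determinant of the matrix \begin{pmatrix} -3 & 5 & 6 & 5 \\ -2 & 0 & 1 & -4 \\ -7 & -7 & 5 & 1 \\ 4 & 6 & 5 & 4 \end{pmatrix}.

Expand along row 2 (it has 1 zero):
  − (-2) · M_21   where M_21 = det([5 6 5; -7 5 1; 6 5 4]) = -46
  − (1) · M_23   where M_23 = det([-3 5 5; -7 -7 1; 4 6 4]) = 192
  + (-4) · M_24   where M_24 = det([-3 5 6; -7 -7 5; 4 6 5]) = 386
det = (-1)·(-2)·(-46) + (-1)·(1)·(192) + (+1)·(-4)·(386) = -1828

-1828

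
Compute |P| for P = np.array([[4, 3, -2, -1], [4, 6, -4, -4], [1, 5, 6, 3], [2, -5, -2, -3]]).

Expand along row 1:
  + (4) · M_11   where M_11 = det([6 -4 -4; 5 6 3; -5 -2 -3]) = -152
  − (3) · M_12   where M_12 = det([4 -4 -4; 1 6 3; 2 -2 -3]) = -28
  + (-2) · M_13   where M_13 = det([4 6 -4; 1 5 3; 2 -5 -3]) = 114
  − (-1) · M_14   where M_14 = det([4 6 -4; 1 5 6; 2 -5 -2]) = 224
det = (+1)·(4)·(-152) + (-1)·(3)·(-28) + (+1)·(-2)·(114) + (-1)·(-1)·(224) = -528

|P| = -528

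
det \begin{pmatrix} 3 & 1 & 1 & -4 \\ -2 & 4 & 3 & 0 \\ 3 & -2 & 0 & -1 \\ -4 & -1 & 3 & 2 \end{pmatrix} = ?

Expand along row 2 (it has 1 zero):
  − (-2) · M_21   where M_21 = det([1 1 -4; -2 0 -1; -1 3 2]) = 32
  + (4) · M_22   where M_22 = det([3 1 -4; 3 0 -1; -4 3 2]) = -29
  − (3) · M_23   where M_23 = det([3 1 -4; 3 -2 -1; -4 -1 2]) = 27
det = (-1)·(-2)·(32) + (+1)·(4)·(-29) + (-1)·(3)·(27) = -133

-133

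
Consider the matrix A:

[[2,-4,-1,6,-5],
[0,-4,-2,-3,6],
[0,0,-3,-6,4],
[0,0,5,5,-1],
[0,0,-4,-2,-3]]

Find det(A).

|A| = 184

A is block upper-triangular with a 2×2 block and a 3×3 block on the diagonal, so its determinant equals the product of the determinants of the diagonal blocks.
det of the 2×2 block = -8
det of the 3×3 block = -23
det = (-8)·(-23) = 184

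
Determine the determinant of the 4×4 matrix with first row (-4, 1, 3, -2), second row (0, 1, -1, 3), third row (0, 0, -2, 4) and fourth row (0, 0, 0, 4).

The matrix is upper triangular, so the determinant is the product of the diagonal entries:
det = (-4) · (1) · (-2) · (4) = 32

32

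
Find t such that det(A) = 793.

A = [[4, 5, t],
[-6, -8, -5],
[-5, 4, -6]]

Expanding along the row containing t, det(A) is linear in t: det(A) = (-64)·t + (217).
Set (-64)·t + (217) = 793  ⇒  (-64)·t = 576  ⇒  t = -9.

-9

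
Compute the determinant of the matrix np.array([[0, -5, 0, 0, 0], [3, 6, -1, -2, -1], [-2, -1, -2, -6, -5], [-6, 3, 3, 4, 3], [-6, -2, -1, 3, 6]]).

815

Expand along row 1 (it has 4 zeros):
  − (-5) · M_12   where M_12 = det([3 -1 -2 -1; -2 -2 -6 -5; -6 3 4 3; -6 -1 3 6]) = 163
det = (-1)·(-5)·(163) = 815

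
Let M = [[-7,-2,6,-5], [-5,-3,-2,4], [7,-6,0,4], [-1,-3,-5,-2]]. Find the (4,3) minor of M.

Delete row 4 and column 3; the remaining 3×3 submatrix is [-7 -2 -5; -5 -3 4; 7 -6 4].
Its determinant is -435.

-435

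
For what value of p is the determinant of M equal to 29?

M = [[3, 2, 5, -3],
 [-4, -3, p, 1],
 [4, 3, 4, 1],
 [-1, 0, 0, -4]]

p = -3

Expanding along the row containing p, det(M) is linear in p: det(M) = (15)·p + (74).
Set (15)·p + (74) = 29  ⇒  (15)·p = -45  ⇒  p = -3.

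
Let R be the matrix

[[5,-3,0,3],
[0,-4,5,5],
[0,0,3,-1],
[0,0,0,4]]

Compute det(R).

R is upper triangular, so det(R) is the product of the diagonal entries:
det = (5) · (-4) · (3) · (4) = -240

det(R) = -240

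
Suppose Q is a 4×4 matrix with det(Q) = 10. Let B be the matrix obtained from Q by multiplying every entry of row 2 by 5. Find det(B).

det(B) = 50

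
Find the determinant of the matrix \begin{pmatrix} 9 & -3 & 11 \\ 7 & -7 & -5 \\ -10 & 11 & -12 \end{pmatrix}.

926

Expand along column 1:
  + 9 · |-7 -5; 11 -12| = 9·(84 − (-55)) = 1251
  − 7 · |-3 11; 11 -12| = −7·(36 − 121) = 595
  + (-10) · |-3 11; -7 -5| = (-10)·(15 − (-77)) = -920
Sum: (1251) + (595) + (-920) = 926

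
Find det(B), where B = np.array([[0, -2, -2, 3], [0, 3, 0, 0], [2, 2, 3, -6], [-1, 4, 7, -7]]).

33

Expand along row 2 (it has 3 zeros):
  + (3) · M_22   where M_22 = det([0 -2 3; 2 3 -6; -1 7 -7]) = 11
det = (+1)·(3)·(11) = 33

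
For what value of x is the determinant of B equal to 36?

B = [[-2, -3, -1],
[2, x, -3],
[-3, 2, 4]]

x = -5

Expanding along the column containing x, det(B) is linear in x: det(B) = (-11)·x + (-19).
Set (-11)·x + (-19) = 36  ⇒  (-11)·x = 55  ⇒  x = -5.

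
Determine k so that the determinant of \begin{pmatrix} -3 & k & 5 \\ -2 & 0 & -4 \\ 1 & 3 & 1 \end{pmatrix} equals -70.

Expanding along the column containing k, det(A) is linear in k: det(A) = (-2)·k + (-66).
Set (-2)·k + (-66) = -70  ⇒  (-2)·k = -4  ⇒  k = 2.

2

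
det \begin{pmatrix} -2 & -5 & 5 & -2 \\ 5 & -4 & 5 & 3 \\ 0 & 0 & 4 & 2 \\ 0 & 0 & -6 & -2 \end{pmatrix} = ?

132

The matrix is block upper-triangular with a 2×2 block and a 2×2 block on the diagonal, so its determinant equals the product of the determinants of the diagonal blocks.
det of the 2×2 block = 33
det of the 2×2 block = 4
det = (33)·(4) = 132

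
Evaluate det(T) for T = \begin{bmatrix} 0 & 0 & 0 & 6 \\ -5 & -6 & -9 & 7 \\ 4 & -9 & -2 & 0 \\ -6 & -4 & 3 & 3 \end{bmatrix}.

Expand along row 1 (it has 3 zeros):
  − (6) · M_14   where M_14 = det([-5 -6 -9; 4 -9 -2; -6 -4 3]) = 805
det = (-1)·(6)·(805) = -4830

-4830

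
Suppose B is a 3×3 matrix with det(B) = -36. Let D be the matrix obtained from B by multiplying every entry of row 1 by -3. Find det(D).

The determinant is 108.

Scaling one row by -3 multiplies the determinant by -3.
det(D) = (-3)·(-36) = 108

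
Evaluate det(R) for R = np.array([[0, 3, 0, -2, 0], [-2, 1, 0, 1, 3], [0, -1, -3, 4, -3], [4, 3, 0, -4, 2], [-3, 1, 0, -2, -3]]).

Expand along column 3 (it has 4 zeros):
  + (-3) · M_33   where M_33 = det([0 3 -2 0; -2 1 1 3; 4 3 -4 2; -3 1 -2 -3]) = 124
det = (+1)·(-3)·(124) = -372

det(R) = -372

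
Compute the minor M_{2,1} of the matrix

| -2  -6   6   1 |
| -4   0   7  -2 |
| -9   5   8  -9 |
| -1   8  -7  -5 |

237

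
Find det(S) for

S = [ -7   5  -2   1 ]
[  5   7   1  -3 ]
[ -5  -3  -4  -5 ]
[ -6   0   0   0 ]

det(S) = -1188

Expand along row 4 (it has 3 zeros):
  − (-6) · M_41   where M_41 = det([5 -2 1; 7 1 -3; -3 -4 -5]) = -198
det = (-1)·(-6)·(-198) = -1188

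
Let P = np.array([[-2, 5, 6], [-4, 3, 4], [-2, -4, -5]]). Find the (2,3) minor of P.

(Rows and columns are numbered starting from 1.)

Delete row 2 and column 3; the remaining 2×2 submatrix is [-2 5; -2 -4].
Its determinant is (-2)·(-4) − 5·(-2) = 18.

The minor is 18.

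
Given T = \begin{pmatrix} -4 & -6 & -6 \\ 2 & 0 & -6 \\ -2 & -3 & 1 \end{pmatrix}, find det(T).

Expand along row 2:
  − 2 · |-6 -6; -3 1| = −2·(-6 − 18) = 48
  − (-6) · |-4 -6; -2 -3| = −(-6)·(12 − 12) = 0
Sum: (48) + (0) = 48

48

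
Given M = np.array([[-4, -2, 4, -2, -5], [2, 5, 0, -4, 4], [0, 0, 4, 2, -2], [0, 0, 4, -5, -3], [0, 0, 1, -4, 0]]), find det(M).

M is block upper-triangular with a 2×2 block and a 3×3 block on the diagonal, so its determinant equals the product of the determinants of the diagonal blocks.
det of the 2×2 block = -16
det of the 3×3 block = -32
det = (-16)·(-32) = 512

512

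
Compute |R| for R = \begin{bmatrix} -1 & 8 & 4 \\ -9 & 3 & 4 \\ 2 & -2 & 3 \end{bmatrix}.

|R| = 311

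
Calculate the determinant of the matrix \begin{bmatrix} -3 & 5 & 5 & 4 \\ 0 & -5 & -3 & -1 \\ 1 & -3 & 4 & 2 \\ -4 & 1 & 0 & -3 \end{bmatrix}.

Expand along row 2 (it has 1 zero):
  + (-5) · M_22   where M_22 = det([-3 5 4; 1 4 2; -4 0 -3]) = 75
  − (-3) · M_23   where M_23 = det([-3 5 4; 1 -3 2; -4 1 -3]) = -90
  + (-1) · M_24   where M_24 = det([-3 5 5; 1 -3 4; -4 1 0]) = -123
det = (+1)·(-5)·(75) + (-1)·(-3)·(-90) + (+1)·(-1)·(-123) = -522

-522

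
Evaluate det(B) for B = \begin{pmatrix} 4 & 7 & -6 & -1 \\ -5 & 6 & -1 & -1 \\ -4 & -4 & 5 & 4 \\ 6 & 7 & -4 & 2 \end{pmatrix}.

Expand along row 1:
  + (4) · M_11   where M_11 = det([6 -1 -1; -4 5 4; 7 -4 2]) = 139
  − (7) · M_12   where M_12 = det([-5 -1 -1; -4 5 4; 6 -4 2]) = -148
  + (-6) · M_13   where M_13 = det([-5 6 -1; -4 -4 4; 6 7 2]) = 376
  − (-1) · M_14   where M_14 = det([-5 6 -1; -4 -4 5; 6 7 -4]) = 183
det = (+1)·(4)·(139) + (-1)·(7)·(-148) + (+1)·(-6)·(376) + (-1)·(-1)·(183) = -481

-481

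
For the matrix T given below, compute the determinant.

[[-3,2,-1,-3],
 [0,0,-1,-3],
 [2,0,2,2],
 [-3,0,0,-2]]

Expand along column 2 (it has 3 zeros):
  − (2) · M_12   where M_12 = det([0 -1 -3; 2 2 2; -3 0 -2]) = -16
det = (-1)·(2)·(-16) = 32

32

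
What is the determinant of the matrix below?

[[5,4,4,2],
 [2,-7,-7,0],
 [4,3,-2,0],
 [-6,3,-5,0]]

904

Expand along column 4 (it has 3 zeros):
  − (2) · M_14   where M_14 = det([2 -7 -7; 4 3 -2; -6 3 -5]) = -452
det = (-1)·(2)·(-452) = 904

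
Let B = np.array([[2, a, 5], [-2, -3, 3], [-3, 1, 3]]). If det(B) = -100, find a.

7

Expanding along the column containing a, det(B) is linear in a: det(B) = (-3)·a + (-79).
Set (-3)·a + (-79) = -100  ⇒  (-3)·a = -21  ⇒  a = 7.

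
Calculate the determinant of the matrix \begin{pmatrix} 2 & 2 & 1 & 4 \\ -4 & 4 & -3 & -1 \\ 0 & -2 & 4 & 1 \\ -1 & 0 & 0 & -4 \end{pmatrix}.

Expand along row 4 (it has 2 zeros):
  − (-1) · M_41   where M_41 = det([2 1 4; 4 -3 -1; -2 4 1]) = 40
  + (-4) · M_44   where M_44 = det([2 2 1; -4 4 -3; 0 -2 4]) = 60
det = (-1)·(-1)·(40) + (+1)·(-4)·(60) = -200

-200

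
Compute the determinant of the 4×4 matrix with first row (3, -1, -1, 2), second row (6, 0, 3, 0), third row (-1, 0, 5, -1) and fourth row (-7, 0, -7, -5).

The determinant is -186.

Expand along column 2 (it has 3 zeros):
  − (-1) · M_12   where M_12 = det([6 3 0; -1 5 -1; -7 -7 -5]) = -186
det = (-1)·(-1)·(-186) = -186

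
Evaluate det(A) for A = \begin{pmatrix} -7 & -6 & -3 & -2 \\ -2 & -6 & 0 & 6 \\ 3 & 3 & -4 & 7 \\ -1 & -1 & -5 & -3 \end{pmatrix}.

|A| = 1396

Expand along row 2 (it has 1 zero):
  − (-2) · M_21   where M_21 = det([-6 -3 -2; 3 -4 7; -1 -5 -3]) = -250
  + (-6) · M_22   where M_22 = det([-7 -3 -2; 3 -4 7; -1 -5 -3]) = -297
  + (6) · M_24   where M_24 = det([-7 -6 -3; 3 3 -4; -1 -1 -5]) = 19
det = (-1)·(-2)·(-250) + (+1)·(-6)·(-297) + (+1)·(6)·(19) = 1396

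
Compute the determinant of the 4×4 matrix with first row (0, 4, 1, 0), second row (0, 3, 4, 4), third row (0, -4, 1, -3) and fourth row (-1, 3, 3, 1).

-71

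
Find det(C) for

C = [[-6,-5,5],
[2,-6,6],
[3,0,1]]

Expand along row 3:
  + 3 · |-5 5; -6 6| = 3·(-30 − (-30)) = 0
  + 1 · |-6 -5; 2 -6| = 1·(36 − (-10)) = 46
Sum: (0) + (46) = 46

det(C) = 46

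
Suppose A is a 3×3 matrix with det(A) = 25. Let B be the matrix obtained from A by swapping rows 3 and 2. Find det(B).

Swapping two rows multiplies the determinant by −1.
det(B) = (-1)·(25) = -25

|B| = -25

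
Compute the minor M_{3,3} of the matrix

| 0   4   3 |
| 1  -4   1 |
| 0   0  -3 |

-4

Delete row 3 and column 3; the remaining 2×2 submatrix is [0 4; 1 -4].
Its determinant is 0·(-4) − 4·1 = -4.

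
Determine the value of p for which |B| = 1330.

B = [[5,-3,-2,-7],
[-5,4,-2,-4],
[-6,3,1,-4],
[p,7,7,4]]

p = -4

Expanding along the row containing p, det(B) is linear in p: det(B) = (114)·p + (1786).
Set (114)·p + (1786) = 1330  ⇒  (114)·p = -456  ⇒  p = -4.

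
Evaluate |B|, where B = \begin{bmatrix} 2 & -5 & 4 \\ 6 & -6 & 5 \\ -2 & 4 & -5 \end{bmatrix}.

-32

Expand along row 1:
  + 2 · |-6 5; 4 -5| = 2·(30 − 20) = 20
  − (-5) · |6 5; -2 -5| = −(-5)·(-30 − (-10)) = -100
  + 4 · |6 -6; -2 4| = 4·(24 − 12) = 48
Sum: (20) + (-100) + (48) = -32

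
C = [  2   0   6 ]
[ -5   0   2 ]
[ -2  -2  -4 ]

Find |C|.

det(C) = 68

Expand along column 2:
  − (-2) · |2 6; -5 2| = −(-2)·(4 − (-30)) = 68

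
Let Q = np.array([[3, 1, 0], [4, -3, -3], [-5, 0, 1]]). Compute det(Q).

Expand along column 2:
  − 1 · |4 -3; -5 1| = −1·(4 − 15) = 11
  + (-3) · |3 0; -5 1| = (-3)·(3 − 0) = -9
Sum: (11) + (-9) = 2

2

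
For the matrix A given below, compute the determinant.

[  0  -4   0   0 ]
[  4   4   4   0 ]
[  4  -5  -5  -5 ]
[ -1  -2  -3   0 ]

Expand along row 1 (it has 3 zeros):
  − (-4) · M_12   where M_12 = det([4 4 0; 4 -5 -5; -1 -3 0]) = -40
det = (-1)·(-4)·(-40) = -160

The determinant is -160.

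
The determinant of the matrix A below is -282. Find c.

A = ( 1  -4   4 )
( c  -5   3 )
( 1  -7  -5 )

Expanding along the column containing c, det(A) is linear in c: det(A) = (-48)·c + (54).
Set (-48)·c + (54) = -282  ⇒  (-48)·c = -336  ⇒  c = 7.

c = 7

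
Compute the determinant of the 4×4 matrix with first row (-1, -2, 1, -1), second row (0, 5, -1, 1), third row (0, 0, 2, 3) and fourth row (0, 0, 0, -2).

20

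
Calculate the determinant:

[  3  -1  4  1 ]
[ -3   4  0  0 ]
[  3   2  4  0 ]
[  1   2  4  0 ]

32

Expand along column 4 (it has 3 zeros):
  − (1) · M_14   where M_14 = det([-3 4 0; 3 2 4; 1 2 4]) = -32
det = (-1)·(1)·(-32) = 32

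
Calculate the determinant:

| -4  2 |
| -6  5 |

-8

det = (-4)·5 − 2·(-6) = -20 − (-12) = -8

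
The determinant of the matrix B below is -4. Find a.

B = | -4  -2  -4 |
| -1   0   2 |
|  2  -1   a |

-8

Expanding along the row containing a, det(B) is linear in a: det(B) = (-2)·a + (-20).
Set (-2)·a + (-20) = -4  ⇒  (-2)·a = 16  ⇒  a = -8.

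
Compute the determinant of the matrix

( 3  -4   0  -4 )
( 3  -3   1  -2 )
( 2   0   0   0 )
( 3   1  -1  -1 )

8

Expand along row 3 (it has 3 zeros):
  + (2) · M_31   where M_31 = det([-4 0 -4; -3 1 -2; 1 -1 -1]) = 4
det = (+1)·(2)·(4) = 8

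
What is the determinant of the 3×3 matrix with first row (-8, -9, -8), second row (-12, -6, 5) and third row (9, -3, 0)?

The determinant is -1245.

Expand along row 3:
  + 9 · |-9 -8; -6 5| = 9·(-45 − 48) = -837
  − (-3) · |-8 -8; -12 5| = −(-3)·(-40 − 96) = -408
Sum: (-837) + (-408) = -1245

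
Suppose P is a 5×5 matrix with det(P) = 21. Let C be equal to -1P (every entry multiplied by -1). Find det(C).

For a 5×5 matrix, det(-1P) = (-1)^5·det(P) = -1·det(P).
det(C) = (-1)·(21) = -21

-21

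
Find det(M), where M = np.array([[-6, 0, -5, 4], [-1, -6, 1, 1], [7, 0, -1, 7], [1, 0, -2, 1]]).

The determinant is 780.

Expand along column 2 (it has 3 zeros):
  + (-6) · M_22   where M_22 = det([-6 -5 4; 7 -1 7; 1 -2 1]) = -130
det = (+1)·(-6)·(-130) = 780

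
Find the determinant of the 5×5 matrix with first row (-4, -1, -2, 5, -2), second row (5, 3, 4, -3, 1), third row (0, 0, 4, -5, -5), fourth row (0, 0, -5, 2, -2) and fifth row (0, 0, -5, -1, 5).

The determinant is 1526.

The matrix is block upper-triangular with a 2×2 block and a 3×3 block on the diagonal, so its determinant equals the product of the determinants of the diagonal blocks.
det of the 2×2 block = -7
det of the 3×3 block = -218
det = (-7)·(-218) = 1526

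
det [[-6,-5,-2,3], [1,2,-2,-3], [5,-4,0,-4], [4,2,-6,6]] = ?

1978

Expand along row 3 (it has 1 zero):
  + (5) · M_31   where M_31 = det([-5 -2 3; 2 -2 -3; 2 -6 6]) = 162
  − (-4) · M_32   where M_32 = det([-6 -2 3; 1 -2 -3; 4 -6 6]) = 222
  − (-4) · M_34   where M_34 = det([-6 -5 -2; 1 2 -2; 4 2 -6]) = 70
det = (+1)·(5)·(162) + (-1)·(-4)·(222) + (-1)·(-4)·(70) = 1978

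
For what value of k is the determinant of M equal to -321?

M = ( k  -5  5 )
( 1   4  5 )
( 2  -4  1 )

Expanding along the row containing k, det(M) is linear in k: det(M) = (24)·k + (-105).
Set (24)·k + (-105) = -321  ⇒  (24)·k = -216  ⇒  k = -9.

k = -9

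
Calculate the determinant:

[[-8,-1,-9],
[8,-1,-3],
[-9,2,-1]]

Expand along column 1:
  + (-8) · |-1 -3; 2 -1| = (-8)·(1 − (-6)) = -56
  − 8 · |-1 -9; 2 -1| = −8·(1 − (-18)) = -152
  + (-9) · |-1 -9; -1 -3| = (-9)·(3 − 9) = 54
Sum: (-56) + (-152) + (54) = -154

The determinant is -154.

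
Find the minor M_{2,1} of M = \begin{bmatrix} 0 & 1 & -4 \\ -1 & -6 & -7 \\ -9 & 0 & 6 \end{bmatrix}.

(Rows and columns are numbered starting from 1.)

6

Delete row 2 and column 1; the remaining 2×2 submatrix is [1 -4; 0 6].
Its determinant is 1·6 − (-4)·0 = 6.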